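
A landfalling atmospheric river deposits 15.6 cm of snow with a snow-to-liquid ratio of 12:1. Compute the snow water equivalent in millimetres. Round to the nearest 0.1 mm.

SWE ≈ 13.0 mm

SWE = snow depth / ratio = 15.6 cm / 12 = 1.300 cm = 13.0 mm.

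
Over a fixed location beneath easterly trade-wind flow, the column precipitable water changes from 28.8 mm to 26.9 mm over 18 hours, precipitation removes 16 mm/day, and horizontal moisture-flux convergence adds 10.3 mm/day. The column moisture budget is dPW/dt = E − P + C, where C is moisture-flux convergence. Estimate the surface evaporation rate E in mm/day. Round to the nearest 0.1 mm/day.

dPW/dt = (26.9 − 28.8) mm / (18/24 day) = -2.533 mm/day.
E = dPW/dt + P − C = (-2.533) + 16 − (10.3) = 3.2 mm/day.

E ≈ 3.2 mm/day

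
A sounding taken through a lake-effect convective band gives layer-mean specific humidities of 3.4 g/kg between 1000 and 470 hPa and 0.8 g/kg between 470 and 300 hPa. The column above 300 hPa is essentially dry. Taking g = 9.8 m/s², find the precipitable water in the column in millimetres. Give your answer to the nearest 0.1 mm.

Precipitable water is the column-integrated vapour mass per unit area: PW = (1/g) Σ q̄ Δp, with q in kg/kg and Δp in Pa (1 kg/m² of water = 1 mm).
Layer 1000–470 hPa: Δp = 530 hPa = 53000 Pa, q̄ = 0.0034 kg/kg → 0.0034 × 53000 / 9.8 = 18.39 mm
Layer 470–300 hPa: Δp = 170 hPa = 17000 Pa, q̄ = 0.0008 kg/kg → 0.0008 × 17000 / 9.8 = 1.39 mm
PW = 18.39 + 1.39 = 19.78 ≈ 19.8 mm.

PW ≈ 19.8 mm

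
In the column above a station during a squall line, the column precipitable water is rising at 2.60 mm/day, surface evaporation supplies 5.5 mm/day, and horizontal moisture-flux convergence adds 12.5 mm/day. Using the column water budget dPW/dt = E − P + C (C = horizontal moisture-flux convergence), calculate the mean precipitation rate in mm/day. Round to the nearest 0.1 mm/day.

P ≈ 15.4 mm/day

dPW/dt = +2.60 mm/day.
P = E + C − dPW/dt = 5.5 + (12.5) − (+2.60) = 15.4 mm/day.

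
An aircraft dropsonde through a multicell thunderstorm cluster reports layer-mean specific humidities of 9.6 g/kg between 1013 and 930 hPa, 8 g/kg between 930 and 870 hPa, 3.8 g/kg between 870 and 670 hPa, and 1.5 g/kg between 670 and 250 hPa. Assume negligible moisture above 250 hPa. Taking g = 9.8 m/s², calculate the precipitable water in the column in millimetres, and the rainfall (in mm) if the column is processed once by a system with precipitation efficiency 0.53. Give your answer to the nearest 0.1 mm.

PW ≈ 27.2 mm; rainfall ≈ 14.4 mm

Precipitable water is the column-integrated vapour mass per unit area: PW = (1/g) Σ q̄ Δp, with q in kg/kg and Δp in Pa (1 kg/m² of water = 1 mm).
Layer 1013–930 hPa: Δp = 83 hPa = 8300 Pa, q̄ = 0.0096 kg/kg → 0.0096 × 8300 / 9.8 = 8.13 mm
Layer 930–870 hPa: Δp = 60 hPa = 6000 Pa, q̄ = 0.008 kg/kg → 0.008 × 6000 / 9.8 = 4.90 mm
Layer 870–670 hPa: Δp = 200 hPa = 20000 Pa, q̄ = 0.0038 kg/kg → 0.0038 × 20000 / 9.8 = 7.76 mm
Layer 670–250 hPa: Δp = 420 hPa = 42000 Pa, q̄ = 0.0015 kg/kg → 0.0015 × 42000 / 9.8 = 6.43 mm
PW = 8.13 + 4.90 + 7.76 + 6.43 = 27.22 ≈ 27.2 mm.
Rainfall = ε × PW = 0.53 × 27.2 = 14.4 mm.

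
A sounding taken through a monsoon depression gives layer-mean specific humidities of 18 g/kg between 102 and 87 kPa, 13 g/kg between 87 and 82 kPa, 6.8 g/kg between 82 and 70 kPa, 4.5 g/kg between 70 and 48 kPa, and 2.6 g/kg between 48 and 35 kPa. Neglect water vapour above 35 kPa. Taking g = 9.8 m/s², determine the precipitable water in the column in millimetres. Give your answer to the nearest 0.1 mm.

PW ≈ 56.1 mm

Precipitable water is the column-integrated vapour mass per unit area: PW = (1/g) Σ q̄ Δp, with q in kg/kg and Δp in Pa (1 kg/m² of water = 1 mm).
Layer 102–87 kPa: Δp = 150 hPa = 15000 Pa, q̄ = 0.018 kg/kg → 0.018 × 15000 / 9.8 = 27.55 mm
Layer 87–82 kPa: Δp = 50 hPa = 5000 Pa, q̄ = 0.013 kg/kg → 0.013 × 5000 / 9.8 = 6.63 mm
Layer 82–70 kPa: Δp = 120 hPa = 12000 Pa, q̄ = 0.0068 kg/kg → 0.0068 × 12000 / 9.8 = 8.33 mm
Layer 70–48 kPa: Δp = 220 hPa = 22000 Pa, q̄ = 0.0045 kg/kg → 0.0045 × 22000 / 9.8 = 10.10 mm
Layer 48–35 kPa: Δp = 130 hPa = 13000 Pa, q̄ = 0.0026 kg/kg → 0.0026 × 13000 / 9.8 = 3.45 mm
PW = 27.55 + 6.63 + 8.33 + 10.10 + 3.45 = 56.06 ≈ 56.1 mm.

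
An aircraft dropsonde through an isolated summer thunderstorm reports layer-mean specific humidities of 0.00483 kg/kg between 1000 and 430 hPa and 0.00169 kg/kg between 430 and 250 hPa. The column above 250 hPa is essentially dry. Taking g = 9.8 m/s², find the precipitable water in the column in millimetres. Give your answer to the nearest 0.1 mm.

PW ≈ 31.2 mm

Precipitable water is the column-integrated vapour mass per unit area: PW = (1/g) Σ q̄ Δp, with q in kg/kg and Δp in Pa (1 kg/m² of water = 1 mm).
Layer 1000–430 hPa: Δp = 570 hPa = 57000 Pa, q̄ = 0.00483 kg/kg → 0.00483 × 57000 / 9.8 = 28.09 mm
Layer 430–250 hPa: Δp = 180 hPa = 18000 Pa, q̄ = 0.00169 kg/kg → 0.00169 × 18000 / 9.8 = 3.10 mm
PW = 28.09 + 3.10 = 31.19 ≈ 31.2 mm.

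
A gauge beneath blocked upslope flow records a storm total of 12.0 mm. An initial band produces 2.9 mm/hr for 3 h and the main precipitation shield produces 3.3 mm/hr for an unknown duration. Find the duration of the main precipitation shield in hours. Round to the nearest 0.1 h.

duration ≈ 1.0 h

Known phases: 2.9 × 3 = 8.7 mm.
Remaining depth = 12.0 − 8.7 = 3.3 mm.
Duration = 3.3 / 3.3 = 1.0 h.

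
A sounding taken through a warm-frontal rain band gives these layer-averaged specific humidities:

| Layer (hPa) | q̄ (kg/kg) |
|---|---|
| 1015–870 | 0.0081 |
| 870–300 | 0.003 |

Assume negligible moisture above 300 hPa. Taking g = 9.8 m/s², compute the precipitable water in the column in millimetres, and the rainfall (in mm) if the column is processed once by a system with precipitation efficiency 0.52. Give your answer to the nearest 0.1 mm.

Precipitable water is the column-integrated vapour mass per unit area: PW = (1/g) Σ q̄ Δp, with q in kg/kg and Δp in Pa (1 kg/m² of water = 1 mm).
Layer 1015–870 hPa: Δp = 145 hPa = 14500 Pa, q̄ = 0.0081 kg/kg → 0.0081 × 14500 / 9.8 = 11.98 mm
Layer 870–300 hPa: Δp = 570 hPa = 57000 Pa, q̄ = 0.003 kg/kg → 0.003 × 57000 / 9.8 = 17.45 mm
PW = 11.98 + 17.45 = 29.43 ≈ 29.4 mm.
Rainfall = ε × PW = 0.52 × 29.4 = 15.3 mm.

PW ≈ 29.4 mm; rainfall ≈ 15.3 mm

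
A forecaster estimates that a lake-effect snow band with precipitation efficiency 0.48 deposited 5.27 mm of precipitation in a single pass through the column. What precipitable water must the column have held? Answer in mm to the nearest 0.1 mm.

PW ≈ 11.0 mm

PW = precipitation / ε = 5.27 / 0.48 = 11.0 mm.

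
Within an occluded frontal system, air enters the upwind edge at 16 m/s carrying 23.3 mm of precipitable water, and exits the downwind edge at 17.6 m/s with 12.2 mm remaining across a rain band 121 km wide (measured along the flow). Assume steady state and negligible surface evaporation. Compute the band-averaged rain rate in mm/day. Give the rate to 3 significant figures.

Column moisture flux per unit crosswind length is F = V × PW.
Inflow: F_in = 16 × 23.3 = 372.8 mm·m/s
Outflow: F_out = 17.6 × 12.2 = 214.72 mm·m/s
Steady-state rate R = (F_in − F_out)/L = (372.8 − 214.72) / 121000 m = 1.306e-03 mm/s.
R = 1.306e-03 × 3600 × 24 = 113 mm/day.

R ≈ 113 mm/day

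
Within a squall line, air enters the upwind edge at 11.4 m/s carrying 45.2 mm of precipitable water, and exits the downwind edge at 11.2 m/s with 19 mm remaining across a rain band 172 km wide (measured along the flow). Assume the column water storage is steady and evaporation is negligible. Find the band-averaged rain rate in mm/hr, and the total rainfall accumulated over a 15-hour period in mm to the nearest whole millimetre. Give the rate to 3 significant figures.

Column moisture flux per unit crosswind length is F = V × PW.
Inflow: F_in = 11.4 × 45.2 = 515.28 mm·m/s
Outflow: F_out = 11.2 × 19 = 212.8 mm·m/s
Steady-state rate R = (F_in − F_out)/L = (515.28 − 212.8) / 172000 m = 1.759e-03 mm/s.
R = 1.759e-03 × 3600 = 6.33 mm/hr.
Over 15 h: total = 6.33 × 15 = 94.95 ≈ 95 mm.

R ≈ 6.33 mm/hr; total ≈ 95 mm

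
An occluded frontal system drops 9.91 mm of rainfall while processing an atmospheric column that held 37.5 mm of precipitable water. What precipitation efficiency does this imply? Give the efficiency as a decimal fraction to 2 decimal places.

ε ≈ 0.26

ε = rainfall / PW = 9.91 / 37.5 = 0.26.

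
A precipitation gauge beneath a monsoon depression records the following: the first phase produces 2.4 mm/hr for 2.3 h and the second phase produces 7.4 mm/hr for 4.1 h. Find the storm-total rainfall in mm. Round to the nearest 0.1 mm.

Total = Σ Rᵢ Δtᵢ = 2.4 × 2.3 + 7.4 × 4.1
      = 5.52 + 30.34 = 35.9 mm.

total ≈ 35.9 mm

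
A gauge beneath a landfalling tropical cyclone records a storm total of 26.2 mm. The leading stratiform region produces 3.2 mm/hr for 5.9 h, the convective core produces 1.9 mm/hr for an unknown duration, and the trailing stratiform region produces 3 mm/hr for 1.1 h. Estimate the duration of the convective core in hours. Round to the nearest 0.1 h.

duration ≈ 2.1 h

Known phases: 3.2 × 5.9 + 3 × 1.1 = 18.88 + 3.3 = 22.18 mm.
Remaining depth = 26.2 − 22.18 = 4.02 mm.
Duration = 4.02 / 1.9 = 2.1 h.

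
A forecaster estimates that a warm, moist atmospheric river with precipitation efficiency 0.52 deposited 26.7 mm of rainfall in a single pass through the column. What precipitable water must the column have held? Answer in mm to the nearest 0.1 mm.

PW = rainfall / ε = 26.7 / 0.52 = 51.3 mm.

PW ≈ 51.3 mm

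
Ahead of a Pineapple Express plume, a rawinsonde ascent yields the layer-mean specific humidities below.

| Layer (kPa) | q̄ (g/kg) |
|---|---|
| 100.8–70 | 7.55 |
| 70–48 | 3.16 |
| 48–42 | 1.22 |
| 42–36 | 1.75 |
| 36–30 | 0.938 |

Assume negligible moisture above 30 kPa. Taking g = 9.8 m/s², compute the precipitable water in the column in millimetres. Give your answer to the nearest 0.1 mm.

Precipitable water is the column-integrated vapour mass per unit area: PW = (1/g) Σ q̄ Δp, with q in kg/kg and Δp in Pa (1 kg/m² of water = 1 mm).
Layer 100.8–70 kPa: Δp = 308 hPa = 30800 Pa, q̄ = 0.00755 kg/kg → 0.00755 × 30800 / 9.8 = 23.73 mm
Layer 70–48 kPa: Δp = 220 hPa = 22000 Pa, q̄ = 0.00316 kg/kg → 0.00316 × 22000 / 9.8 = 7.09 mm
Layer 48–42 kPa: Δp = 60 hPa = 6000 Pa, q̄ = 0.00122 kg/kg → 0.00122 × 6000 / 9.8 = 0.75 mm
Layer 42–36 kPa: Δp = 60 hPa = 6000 Pa, q̄ = 0.00175 kg/kg → 0.00175 × 6000 / 9.8 = 1.07 mm
Layer 36–30 kPa: Δp = 60 hPa = 6000 Pa, q̄ = 0.000938 kg/kg → 0.000938 × 6000 / 9.8 = 0.57 mm
PW = 23.73 + 7.09 + 0.75 + 1.07 + 0.57 = 33.21 ≈ 33.2 mm.

PW ≈ 33.2 mm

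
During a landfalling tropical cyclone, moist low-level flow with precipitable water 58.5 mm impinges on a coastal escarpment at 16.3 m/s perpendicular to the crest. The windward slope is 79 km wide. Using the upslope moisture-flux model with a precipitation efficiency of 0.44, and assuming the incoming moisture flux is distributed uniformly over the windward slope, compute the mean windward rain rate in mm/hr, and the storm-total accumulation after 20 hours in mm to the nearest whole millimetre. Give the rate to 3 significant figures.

Incoming column moisture flux per unit ridge length: F = V × PW = 16.3 × 58.5 = 953.55 mm·m/s.
Spread over the 79 km slope with efficiency ε = 0.44: R = ε·F/W = 0.44 × 953.55 / 79000 m = 5.311e-03 mm/s.
R = 5.311e-03 × 3600 = 19.1 mm/hr.
Over 20 h: total = 19.1 × 20 = 382 mm.

R ≈ 19.1 mm/hr; total ≈ 382 mm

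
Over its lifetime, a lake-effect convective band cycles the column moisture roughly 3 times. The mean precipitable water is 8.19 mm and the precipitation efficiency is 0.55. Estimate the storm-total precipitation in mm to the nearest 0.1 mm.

precipitation ≈ 13.5 mm

Each cycle deposits ε × PW = 0.55 × 8.19 = 4.5045 mm.
Over 3 cycles: 3 × 4.5045 = 13.5 mm.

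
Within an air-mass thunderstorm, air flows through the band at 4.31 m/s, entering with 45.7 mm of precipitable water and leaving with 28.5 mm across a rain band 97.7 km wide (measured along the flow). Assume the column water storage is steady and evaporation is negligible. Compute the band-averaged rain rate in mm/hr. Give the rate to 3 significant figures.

R ≈ 2.73 mm/hr

Column moisture flux per unit crosswind length is F = V × PW.
Inflow: F_in = 4.31 × 45.7 = 196.967 mm·m/s
Outflow: F_out = 4.31 × 28.5 = 122.835 mm·m/s
Steady-state rate R = (F_in − F_out)/L = (196.967 − 122.835) / 97700 m = 7.588e-04 mm/s.
R = 7.588e-04 × 3600 = 2.73 mm/hr.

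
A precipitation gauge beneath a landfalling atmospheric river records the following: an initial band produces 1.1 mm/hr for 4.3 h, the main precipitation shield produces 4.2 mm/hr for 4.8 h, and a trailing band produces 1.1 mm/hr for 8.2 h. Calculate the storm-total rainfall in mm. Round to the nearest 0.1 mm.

Total = Σ Rᵢ Δtᵢ = 1.1 × 4.3 + 4.2 × 4.8 + 1.1 × 8.2
      = 4.73 + 20.16 + 9.02 = 33.9 mm.

total ≈ 33.9 mm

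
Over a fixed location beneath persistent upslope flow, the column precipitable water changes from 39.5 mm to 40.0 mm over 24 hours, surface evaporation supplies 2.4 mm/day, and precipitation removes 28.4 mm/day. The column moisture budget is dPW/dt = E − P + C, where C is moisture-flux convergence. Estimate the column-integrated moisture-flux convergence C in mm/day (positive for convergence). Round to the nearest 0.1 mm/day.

dPW/dt = (40.0 − 39.5) mm / (24/24 day) = +0.500 mm/day.
C = dPW/dt − E + P = (+0.500) − 2.4 + 28.4 = 26.5 mm/day.

C ≈ 26.5 mm/day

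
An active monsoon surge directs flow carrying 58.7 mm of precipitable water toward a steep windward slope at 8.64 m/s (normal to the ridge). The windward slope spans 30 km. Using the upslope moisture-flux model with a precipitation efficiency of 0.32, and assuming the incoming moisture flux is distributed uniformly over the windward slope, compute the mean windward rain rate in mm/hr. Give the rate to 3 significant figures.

R ≈ 19.5 mm/hr

Incoming column moisture flux per unit ridge length: F = V × PW = 8.64 × 58.7 = 507.168 mm·m/s.
Spread over the 30 km slope with efficiency ε = 0.32: R = ε·F/W = 0.32 × 507.168 / 30000 m = 5.410e-03 mm/s.
R = 5.410e-03 × 3600 = 19.5 mm/hr.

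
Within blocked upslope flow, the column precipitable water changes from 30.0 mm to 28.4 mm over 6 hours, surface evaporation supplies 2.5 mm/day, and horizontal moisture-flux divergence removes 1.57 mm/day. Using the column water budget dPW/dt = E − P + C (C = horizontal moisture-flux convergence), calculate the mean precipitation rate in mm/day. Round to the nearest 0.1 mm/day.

P ≈ 7.3 mm/day

dPW/dt = (28.4 − 30.0) mm / (6/24 day) = -6.400 mm/day.
P = E + C − dPW/dt = 2.5 + (-1.57) − (-6.400) = 7.3 mm/day.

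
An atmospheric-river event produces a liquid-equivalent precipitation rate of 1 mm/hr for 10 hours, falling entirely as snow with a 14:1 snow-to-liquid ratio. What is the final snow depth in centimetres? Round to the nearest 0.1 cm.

Liquid-equivalent depth = 1 × 10 = 10 mm.
Snow depth = 10 mm × 14 = 140 mm = 14.0 cm.

snow depth ≈ 14.0 cm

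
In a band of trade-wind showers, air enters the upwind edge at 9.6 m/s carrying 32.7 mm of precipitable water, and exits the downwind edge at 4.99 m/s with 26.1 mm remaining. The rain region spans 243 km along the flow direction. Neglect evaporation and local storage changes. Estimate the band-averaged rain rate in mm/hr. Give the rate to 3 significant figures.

R ≈ 2.72 mm/hr

Column moisture flux per unit crosswind length is F = V × PW.
Inflow: F_in = 9.6 × 32.7 = 313.92 mm·m/s
Outflow: F_out = 4.99 × 26.1 = 130.239 mm·m/s
Steady-state rate R = (F_in − F_out)/L = (313.92 − 130.239) / 243000 m = 7.559e-04 mm/s.
R = 7.559e-04 × 3600 = 2.72 mm/hr.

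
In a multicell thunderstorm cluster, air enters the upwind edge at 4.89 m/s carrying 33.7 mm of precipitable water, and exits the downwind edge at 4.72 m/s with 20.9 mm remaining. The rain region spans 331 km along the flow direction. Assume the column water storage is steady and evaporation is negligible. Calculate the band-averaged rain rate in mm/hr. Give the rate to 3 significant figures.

Column moisture flux per unit crosswind length is F = V × PW.
Inflow: F_in = 4.89 × 33.7 = 164.793 mm·m/s
Outflow: F_out = 4.72 × 20.9 = 98.648 mm·m/s
Steady-state rate R = (F_in − F_out)/L = (164.793 − 98.648) / 331000 m = 1.998e-04 mm/s.
R = 1.998e-04 × 3600 = 0.719 mm/hr.

R ≈ 0.719 mm/hr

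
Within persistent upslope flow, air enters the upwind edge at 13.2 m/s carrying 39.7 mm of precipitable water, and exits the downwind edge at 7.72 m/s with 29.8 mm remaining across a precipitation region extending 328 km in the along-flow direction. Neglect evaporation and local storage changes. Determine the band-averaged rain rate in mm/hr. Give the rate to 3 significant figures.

R ≈ 3.23 mm/hr

Column moisture flux per unit crosswind length is F = V × PW.
Inflow: F_in = 13.2 × 39.7 = 524.04 mm·m/s
Outflow: F_out = 7.72 × 29.8 = 230.056 mm·m/s
Steady-state rate R = (F_in − F_out)/L = (524.04 − 230.056) / 328000 m = 8.963e-04 mm/s.
R = 8.963e-04 × 3600 = 3.23 mm/hr.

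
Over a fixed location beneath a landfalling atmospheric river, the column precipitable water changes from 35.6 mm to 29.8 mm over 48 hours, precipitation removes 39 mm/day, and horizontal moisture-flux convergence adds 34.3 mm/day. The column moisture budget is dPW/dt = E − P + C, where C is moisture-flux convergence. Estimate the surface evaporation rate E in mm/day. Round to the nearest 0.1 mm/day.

E ≈ 1.8 mm/day

dPW/dt = (29.8 − 35.6) mm / (48/24 day) = -2.900 mm/day.
E = dPW/dt + P − C = (-2.900) + 39 − (34.3) = 1.8 mm/day.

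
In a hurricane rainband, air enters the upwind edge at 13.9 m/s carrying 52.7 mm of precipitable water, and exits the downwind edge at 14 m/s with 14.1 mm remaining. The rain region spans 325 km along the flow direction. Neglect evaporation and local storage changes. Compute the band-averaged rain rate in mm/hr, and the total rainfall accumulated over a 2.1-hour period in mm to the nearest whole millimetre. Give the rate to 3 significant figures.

Column moisture flux per unit crosswind length is F = V × PW.
Inflow: F_in = 13.9 × 52.7 = 732.53 mm·m/s
Outflow: F_out = 14 × 14.1 = 197.4 mm·m/s
Steady-state rate R = (F_in − F_out)/L = (732.53 − 197.4) / 325000 m = 1.647e-03 mm/s.
R = 1.647e-03 × 3600 = 5.93 mm/hr.
Over 2.1 h: total = 5.93 × 2.1 = 12.453 ≈ 12 mm.

R ≈ 5.93 mm/hr; total ≈ 12 mm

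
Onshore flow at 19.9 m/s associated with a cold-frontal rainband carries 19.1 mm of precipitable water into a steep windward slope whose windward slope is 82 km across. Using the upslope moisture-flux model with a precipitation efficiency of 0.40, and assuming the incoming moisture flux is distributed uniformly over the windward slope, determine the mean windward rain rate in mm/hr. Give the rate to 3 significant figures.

Incoming column moisture flux per unit ridge length: F = V × PW = 19.9 × 19.1 = 380.09 mm·m/s.
Spread over the 82 km slope with efficiency ε = 0.40: R = ε·F/W = 0.40 × 380.09 / 82000 m = 1.854e-03 mm/s.
R = 1.854e-03 × 3600 = 6.67 mm/hr.

R ≈ 6.67 mm/hr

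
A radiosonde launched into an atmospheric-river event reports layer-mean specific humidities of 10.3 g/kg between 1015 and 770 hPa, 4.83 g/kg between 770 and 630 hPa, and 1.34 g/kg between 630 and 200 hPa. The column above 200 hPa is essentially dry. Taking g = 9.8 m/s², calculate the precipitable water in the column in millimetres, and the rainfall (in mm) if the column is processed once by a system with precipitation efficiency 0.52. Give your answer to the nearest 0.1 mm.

Precipitable water is the column-integrated vapour mass per unit area: PW = (1/g) Σ q̄ Δp, with q in kg/kg and Δp in Pa (1 kg/m² of water = 1 mm).
Layer 1015–770 hPa: Δp = 245 hPa = 24500 Pa, q̄ = 0.0103 kg/kg → 0.0103 × 24500 / 9.8 = 25.75 mm
Layer 770–630 hPa: Δp = 140 hPa = 14000 Pa, q̄ = 0.00483 kg/kg → 0.00483 × 14000 / 9.8 = 6.90 mm
Layer 630–200 hPa: Δp = 430 hPa = 43000 Pa, q̄ = 0.00134 kg/kg → 0.00134 × 43000 / 9.8 = 5.88 mm
PW = 25.75 + 6.90 + 5.88 = 38.53 ≈ 38.5 mm.
Rainfall = ε × PW = 0.52 × 38.5 = 20.0 mm.

PW ≈ 38.5 mm; rainfall ≈ 20.0 mm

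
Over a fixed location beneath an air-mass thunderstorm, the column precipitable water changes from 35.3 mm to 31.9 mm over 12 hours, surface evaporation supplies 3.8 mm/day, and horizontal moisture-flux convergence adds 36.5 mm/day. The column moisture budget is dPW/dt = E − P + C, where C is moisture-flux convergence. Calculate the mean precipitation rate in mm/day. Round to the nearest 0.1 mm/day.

dPW/dt = (31.9 − 35.3) mm / (12/24 day) = -6.800 mm/day.
P = E + C − dPW/dt = 3.8 + (36.5) − (-6.800) = 47.1 mm/day.

P ≈ 47.1 mm/day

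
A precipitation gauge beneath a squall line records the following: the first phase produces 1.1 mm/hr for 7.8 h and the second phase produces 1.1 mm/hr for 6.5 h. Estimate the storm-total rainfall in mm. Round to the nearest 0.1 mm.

total ≈ 15.7 mm

Total = Σ Rᵢ Δtᵢ = 1.1 × 7.8 + 1.1 × 6.5
      = 8.58 + 7.15 = 15.7 mm.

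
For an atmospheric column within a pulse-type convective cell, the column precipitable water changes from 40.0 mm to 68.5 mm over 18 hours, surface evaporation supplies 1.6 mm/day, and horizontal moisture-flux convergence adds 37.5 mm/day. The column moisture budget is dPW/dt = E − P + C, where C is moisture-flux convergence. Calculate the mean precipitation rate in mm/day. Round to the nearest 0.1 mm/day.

P ≈ 1.1 mm/day

dPW/dt = (68.5 − 40.0) mm / (18/24 day) = +38.000 mm/day.
P = E + C − dPW/dt = 1.6 + (37.5) − (+38.000) = 1.1 mm/day.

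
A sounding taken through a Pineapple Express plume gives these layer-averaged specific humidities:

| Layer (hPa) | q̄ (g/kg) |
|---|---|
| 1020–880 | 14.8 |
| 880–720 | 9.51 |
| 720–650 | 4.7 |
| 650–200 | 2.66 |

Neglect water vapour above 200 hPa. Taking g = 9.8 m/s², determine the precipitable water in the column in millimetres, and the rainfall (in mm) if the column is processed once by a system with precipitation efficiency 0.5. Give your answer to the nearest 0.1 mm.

Precipitable water is the column-integrated vapour mass per unit area: PW = (1/g) Σ q̄ Δp, with q in kg/kg and Δp in Pa (1 kg/m² of water = 1 mm).
Layer 1020–880 hPa: Δp = 140 hPa = 14000 Pa, q̄ = 0.0148 kg/kg → 0.0148 × 14000 / 9.8 = 21.14 mm
Layer 880–720 hPa: Δp = 160 hPa = 16000 Pa, q̄ = 0.00951 kg/kg → 0.00951 × 16000 / 9.8 = 15.53 mm
Layer 720–650 hPa: Δp = 70 hPa = 7000 Pa, q̄ = 0.0047 kg/kg → 0.0047 × 7000 / 9.8 = 3.36 mm
Layer 650–200 hPa: Δp = 450 hPa = 45000 Pa, q̄ = 0.00266 kg/kg → 0.00266 × 45000 / 9.8 = 12.21 mm
PW = 21.14 + 15.53 + 3.36 + 12.21 = 52.24 ≈ 52.2 mm.
Rainfall = ε × PW = 0.5 × 52.2 = 26.1 mm.

PW ≈ 52.2 mm; rainfall ≈ 26.1 mm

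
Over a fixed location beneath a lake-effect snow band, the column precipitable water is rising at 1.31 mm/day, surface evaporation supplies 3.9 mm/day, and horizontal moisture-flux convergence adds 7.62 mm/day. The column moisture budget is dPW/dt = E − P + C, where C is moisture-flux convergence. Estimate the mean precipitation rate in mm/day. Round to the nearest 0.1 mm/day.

P ≈ 10.2 mm/day

dPW/dt = +1.31 mm/day.
P = E + C − dPW/dt = 3.9 + (7.62) − (+1.31) = 10.2 mm/day.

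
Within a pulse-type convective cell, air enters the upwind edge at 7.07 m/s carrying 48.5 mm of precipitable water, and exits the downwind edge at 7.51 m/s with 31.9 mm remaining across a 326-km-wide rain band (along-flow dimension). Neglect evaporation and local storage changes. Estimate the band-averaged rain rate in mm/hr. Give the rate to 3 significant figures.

Column moisture flux per unit crosswind length is F = V × PW.
Inflow: F_in = 7.07 × 48.5 = 342.895 mm·m/s
Outflow: F_out = 7.51 × 31.9 = 239.569 mm·m/s
Steady-state rate R = (F_in − F_out)/L = (342.895 − 239.569) / 326000 m = 3.170e-04 mm/s.
R = 3.170e-04 × 3600 = 1.14 mm/hr.

R ≈ 1.14 mm/hr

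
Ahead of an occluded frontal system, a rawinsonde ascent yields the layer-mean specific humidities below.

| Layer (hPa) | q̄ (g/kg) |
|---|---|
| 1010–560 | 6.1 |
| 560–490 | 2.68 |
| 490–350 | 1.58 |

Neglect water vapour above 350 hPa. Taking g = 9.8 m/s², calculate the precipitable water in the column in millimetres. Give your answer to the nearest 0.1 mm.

PW ≈ 32.2 mm

Precipitable water is the column-integrated vapour mass per unit area: PW = (1/g) Σ q̄ Δp, with q in kg/kg and Δp in Pa (1 kg/m² of water = 1 mm).
Layer 1010–560 hPa: Δp = 450 hPa = 45000 Pa, q̄ = 0.0061 kg/kg → 0.0061 × 45000 / 9.8 = 28.01 mm
Layer 560–490 hPa: Δp = 70 hPa = 7000 Pa, q̄ = 0.00268 kg/kg → 0.00268 × 7000 / 9.8 = 1.91 mm
Layer 490–350 hPa: Δp = 140 hPa = 14000 Pa, q̄ = 0.00158 kg/kg → 0.00158 × 14000 / 9.8 = 2.26 mm
PW = 28.01 + 1.91 + 2.26 = 32.18 ≈ 32.2 mm.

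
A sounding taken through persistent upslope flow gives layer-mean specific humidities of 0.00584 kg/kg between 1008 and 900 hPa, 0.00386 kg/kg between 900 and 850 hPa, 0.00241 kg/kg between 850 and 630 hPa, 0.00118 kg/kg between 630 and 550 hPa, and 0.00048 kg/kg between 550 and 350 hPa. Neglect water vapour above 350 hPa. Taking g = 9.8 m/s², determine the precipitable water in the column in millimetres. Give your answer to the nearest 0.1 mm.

PW ≈ 15.8 mm

Precipitable water is the column-integrated vapour mass per unit area: PW = (1/g) Σ q̄ Δp, with q in kg/kg and Δp in Pa (1 kg/m² of water = 1 mm).
Layer 1008–900 hPa: Δp = 108 hPa = 10800 Pa, q̄ = 0.00584 kg/kg → 0.00584 × 10800 / 9.8 = 6.44 mm
Layer 900–850 hPa: Δp = 50 hPa = 5000 Pa, q̄ = 0.00386 kg/kg → 0.00386 × 5000 / 9.8 = 1.97 mm
Layer 850–630 hPa: Δp = 220 hPa = 22000 Pa, q̄ = 0.00241 kg/kg → 0.00241 × 22000 / 9.8 = 5.41 mm
Layer 630–550 hPa: Δp = 80 hPa = 8000 Pa, q̄ = 0.00118 kg/kg → 0.00118 × 8000 / 9.8 = 0.96 mm
Layer 550–350 hPa: Δp = 200 hPa = 20000 Pa, q̄ = 0.00048 kg/kg → 0.00048 × 20000 / 9.8 = 0.98 mm
PW = 6.44 + 1.97 + 5.41 + 0.96 + 0.98 = 15.76 ≈ 15.8 mm.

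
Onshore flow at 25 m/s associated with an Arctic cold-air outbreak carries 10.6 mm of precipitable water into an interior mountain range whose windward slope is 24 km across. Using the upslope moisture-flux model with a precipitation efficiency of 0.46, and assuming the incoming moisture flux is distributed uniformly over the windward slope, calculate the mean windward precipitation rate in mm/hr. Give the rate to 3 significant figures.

Incoming column moisture flux per unit ridge length: F = V × PW = 25 × 10.6 = 265 mm·m/s.
Spread over the 24 km slope with efficiency ε = 0.46: R = ε·F/W = 0.46 × 265 / 24000 m = 5.079e-03 mm/s.
R = 5.079e-03 × 3600 = 18.3 mm/hr.

R ≈ 18.3 mm/hr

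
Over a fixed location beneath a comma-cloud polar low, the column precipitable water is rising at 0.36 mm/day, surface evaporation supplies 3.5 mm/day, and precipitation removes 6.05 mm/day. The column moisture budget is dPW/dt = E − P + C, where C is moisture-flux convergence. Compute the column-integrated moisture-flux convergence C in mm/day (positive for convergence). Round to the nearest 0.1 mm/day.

dPW/dt = +0.36 mm/day.
C = dPW/dt − E + P = (+0.36) − 3.5 + 6.05 = 2.9 mm/day.

C ≈ 2.9 mm/day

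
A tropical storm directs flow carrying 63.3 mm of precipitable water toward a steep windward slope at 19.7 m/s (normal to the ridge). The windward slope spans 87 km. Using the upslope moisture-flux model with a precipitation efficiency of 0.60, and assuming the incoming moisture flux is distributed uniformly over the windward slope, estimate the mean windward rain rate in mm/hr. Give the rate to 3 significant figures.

Incoming column moisture flux per unit ridge length: F = V × PW = 19.7 × 63.3 = 1247.01 mm·m/s.
Spread over the 87 km slope with efficiency ε = 0.60: R = ε·F/W = 0.60 × 1247.01 / 87000 m = 8.600e-03 mm/s.
R = 8.600e-03 × 3600 = 31.0 mm/hr.

R ≈ 31.0 mm/hr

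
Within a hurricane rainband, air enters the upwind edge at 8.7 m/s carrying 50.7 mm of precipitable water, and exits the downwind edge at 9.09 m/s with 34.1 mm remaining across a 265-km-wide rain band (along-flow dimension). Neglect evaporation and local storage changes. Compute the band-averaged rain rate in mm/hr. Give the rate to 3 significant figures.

Column moisture flux per unit crosswind length is F = V × PW.
Inflow: F_in = 8.7 × 50.7 = 441.09 mm·m/s
Outflow: F_out = 9.09 × 34.1 = 309.969 mm·m/s
Steady-state rate R = (F_in − F_out)/L = (441.09 − 309.969) / 265000 m = 4.948e-04 mm/s.
R = 4.948e-04 × 3600 = 1.78 mm/hr.

R ≈ 1.78 mm/hr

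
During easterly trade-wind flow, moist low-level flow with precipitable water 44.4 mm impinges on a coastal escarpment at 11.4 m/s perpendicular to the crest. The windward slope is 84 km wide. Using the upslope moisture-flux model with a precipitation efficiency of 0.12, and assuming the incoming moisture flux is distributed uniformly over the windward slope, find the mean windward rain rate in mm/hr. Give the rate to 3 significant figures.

R ≈ 2.60 mm/hr

Incoming column moisture flux per unit ridge length: F = V × PW = 11.4 × 44.4 = 506.16 mm·m/s.
Spread over the 84 km slope with efficiency ε = 0.12: R = ε·F/W = 0.12 × 506.16 / 84000 m = 7.231e-04 mm/s.
R = 7.231e-04 × 3600 = 2.60 mm/hr.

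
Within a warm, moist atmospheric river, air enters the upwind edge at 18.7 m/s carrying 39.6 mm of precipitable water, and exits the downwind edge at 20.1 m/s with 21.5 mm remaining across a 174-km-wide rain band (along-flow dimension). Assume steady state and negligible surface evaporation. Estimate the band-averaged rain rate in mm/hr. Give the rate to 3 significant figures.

R ≈ 6.38 mm/hr

Column moisture flux per unit crosswind length is F = V × PW.
Inflow: F_in = 18.7 × 39.6 = 740.52 mm·m/s
Outflow: F_out = 20.1 × 21.5 = 432.15 mm·m/s
Steady-state rate R = (F_in − F_out)/L = (740.52 − 432.15) / 174000 m = 1.772e-03 mm/s.
R = 1.772e-03 × 3600 = 6.38 mm/hr.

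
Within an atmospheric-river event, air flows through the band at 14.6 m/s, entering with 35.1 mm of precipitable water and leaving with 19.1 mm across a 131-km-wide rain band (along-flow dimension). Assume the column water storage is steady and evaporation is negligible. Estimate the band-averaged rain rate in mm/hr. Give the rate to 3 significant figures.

Column moisture flux per unit crosswind length is F = V × PW.
Inflow: F_in = 14.6 × 35.1 = 512.46 mm·m/s
Outflow: F_out = 14.6 × 19.1 = 278.86 mm·m/s
Steady-state rate R = (F_in − F_out)/L = (512.46 − 278.86) / 131000 m = 1.783e-03 mm/s.
R = 1.783e-03 × 3600 = 6.42 mm/hr.

R ≈ 6.42 mm/hr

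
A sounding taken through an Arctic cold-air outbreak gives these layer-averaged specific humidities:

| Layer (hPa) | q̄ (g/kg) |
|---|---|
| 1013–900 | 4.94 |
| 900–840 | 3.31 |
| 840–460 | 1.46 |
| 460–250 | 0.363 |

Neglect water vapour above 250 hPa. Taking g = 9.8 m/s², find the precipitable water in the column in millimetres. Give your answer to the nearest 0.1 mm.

PW ≈ 14.2 mm

Precipitable water is the column-integrated vapour mass per unit area: PW = (1/g) Σ q̄ Δp, with q in kg/kg and Δp in Pa (1 kg/m² of water = 1 mm).
Layer 1013–900 hPa: Δp = 113 hPa = 11300 Pa, q̄ = 0.00494 kg/kg → 0.00494 × 11300 / 9.8 = 5.70 mm
Layer 900–840 hPa: Δp = 60 hPa = 6000 Pa, q̄ = 0.00331 kg/kg → 0.00331 × 6000 / 9.8 = 2.03 mm
Layer 840–460 hPa: Δp = 380 hPa = 38000 Pa, q̄ = 0.00146 kg/kg → 0.00146 × 38000 / 9.8 = 5.66 mm
Layer 460–250 hPa: Δp = 210 hPa = 21000 Pa, q̄ = 0.000363 kg/kg → 0.000363 × 21000 / 9.8 = 0.78 mm
PW = 5.70 + 2.03 + 5.66 + 0.78 = 14.17 ≈ 14.2 mm.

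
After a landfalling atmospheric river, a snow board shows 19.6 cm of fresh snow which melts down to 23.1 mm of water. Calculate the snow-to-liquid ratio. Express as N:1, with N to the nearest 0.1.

ratio ≈ 8.5

Ratio = snow depth / SWE = 196 mm / 23.1 mm = 8.5, i.e. 8.5:1.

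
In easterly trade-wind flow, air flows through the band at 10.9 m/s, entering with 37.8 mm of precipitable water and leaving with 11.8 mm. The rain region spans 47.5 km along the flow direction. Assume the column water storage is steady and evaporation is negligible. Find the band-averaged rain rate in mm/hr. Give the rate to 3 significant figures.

Column moisture flux per unit crosswind length is F = V × PW.
Inflow: F_in = 10.9 × 37.8 = 412.02 mm·m/s
Outflow: F_out = 10.9 × 11.8 = 128.62 mm·m/s
Steady-state rate R = (F_in − F_out)/L = (412.02 − 128.62) / 47500 m = 5.966e-03 mm/s.
R = 5.966e-03 × 3600 = 21.5 mm/hr.

R ≈ 21.5 mm/hr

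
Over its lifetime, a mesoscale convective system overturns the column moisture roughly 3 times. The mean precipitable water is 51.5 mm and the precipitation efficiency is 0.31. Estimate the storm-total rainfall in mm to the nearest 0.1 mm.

Each cycle deposits ε × PW = 0.31 × 51.5 = 15.965 mm.
Over 3 cycles: 3 × 15.965 = 47.9 mm.

rainfall ≈ 47.9 mm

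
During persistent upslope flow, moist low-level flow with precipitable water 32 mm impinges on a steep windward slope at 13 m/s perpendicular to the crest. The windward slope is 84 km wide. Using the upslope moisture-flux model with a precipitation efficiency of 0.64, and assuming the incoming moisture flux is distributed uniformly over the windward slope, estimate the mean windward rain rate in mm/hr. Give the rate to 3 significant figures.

Incoming column moisture flux per unit ridge length: F = V × PW = 13 × 32 = 416 mm·m/s.
Spread over the 84 km slope with efficiency ε = 0.64: R = ε·F/W = 0.64 × 416 / 84000 m = 3.170e-03 mm/s.
R = 3.170e-03 × 3600 = 11.4 mm/hr.

R ≈ 11.4 mm/hr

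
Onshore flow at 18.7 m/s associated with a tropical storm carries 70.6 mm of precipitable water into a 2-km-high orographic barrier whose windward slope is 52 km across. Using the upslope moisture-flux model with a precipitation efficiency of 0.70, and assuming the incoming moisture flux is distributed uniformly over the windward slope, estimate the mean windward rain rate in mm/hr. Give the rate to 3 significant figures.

Incoming column moisture flux per unit ridge length: F = V × PW = 18.7 × 70.6 = 1320.22 mm·m/s.
Spread over the 52 km slope with efficiency ε = 0.70: R = ε·F/W = 0.70 × 1320.22 / 52000 m = 1.777e-02 mm/s.
R = 1.777e-02 × 3600 = 64.0 mm/hr.

R ≈ 64.0 mm/hr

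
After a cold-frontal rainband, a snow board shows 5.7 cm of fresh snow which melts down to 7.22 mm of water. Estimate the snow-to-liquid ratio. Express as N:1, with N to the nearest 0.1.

ratio ≈ 7.9

Ratio = snow depth / SWE = 57 mm / 7.22 mm = 7.9, i.e. 7.9:1.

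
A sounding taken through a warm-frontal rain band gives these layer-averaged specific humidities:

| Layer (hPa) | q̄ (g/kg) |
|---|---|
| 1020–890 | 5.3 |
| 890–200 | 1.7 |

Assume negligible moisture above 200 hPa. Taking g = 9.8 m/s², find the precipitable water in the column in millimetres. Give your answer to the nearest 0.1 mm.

Precipitable water is the column-integrated vapour mass per unit area: PW = (1/g) Σ q̄ Δp, with q in kg/kg and Δp in Pa (1 kg/m² of water = 1 mm).
Layer 1020–890 hPa: Δp = 130 hPa = 13000 Pa, q̄ = 0.0053 kg/kg → 0.0053 × 13000 / 9.8 = 7.03 mm
Layer 890–200 hPa: Δp = 690 hPa = 69000 Pa, q̄ = 0.0017 kg/kg → 0.0017 × 69000 / 9.8 = 11.97 mm
PW = 7.03 + 11.97 = 19.00 ≈ 19.0 mm.

PW ≈ 19.0 mm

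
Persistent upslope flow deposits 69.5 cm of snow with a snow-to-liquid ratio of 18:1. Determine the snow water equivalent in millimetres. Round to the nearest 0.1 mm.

SWE ≈ 38.6 mm

SWE = snow depth / ratio = 69.5 cm / 18 = 3.861 cm = 38.6 mm.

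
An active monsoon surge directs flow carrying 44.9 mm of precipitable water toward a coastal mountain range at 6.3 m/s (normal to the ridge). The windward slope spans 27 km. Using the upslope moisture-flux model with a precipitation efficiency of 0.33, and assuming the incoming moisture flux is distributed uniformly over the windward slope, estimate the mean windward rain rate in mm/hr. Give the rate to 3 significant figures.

Incoming column moisture flux per unit ridge length: F = V × PW = 6.3 × 44.9 = 282.87 mm·m/s.
Spread over the 27 km slope with efficiency ε = 0.33: R = ε·F/W = 0.33 × 282.87 / 27000 m = 3.457e-03 mm/s.
R = 3.457e-03 × 3600 = 12.4 mm/hr.

R ≈ 12.4 mm/hr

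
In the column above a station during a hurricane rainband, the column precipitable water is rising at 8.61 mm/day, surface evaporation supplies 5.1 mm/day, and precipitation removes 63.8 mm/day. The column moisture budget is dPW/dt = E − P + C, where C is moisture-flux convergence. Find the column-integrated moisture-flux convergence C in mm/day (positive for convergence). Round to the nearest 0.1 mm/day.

C ≈ 67.3 mm/day

dPW/dt = +8.61 mm/day.
C = dPW/dt − E + P = (+8.61) − 5.1 + 63.8 = 67.3 mm/day.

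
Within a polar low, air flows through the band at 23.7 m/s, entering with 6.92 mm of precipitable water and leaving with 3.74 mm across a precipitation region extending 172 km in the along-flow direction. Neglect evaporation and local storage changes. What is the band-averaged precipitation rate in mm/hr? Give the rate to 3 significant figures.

Column moisture flux per unit crosswind length is F = V × PW.
Inflow: F_in = 23.7 × 6.92 = 164.004 mm·m/s
Outflow: F_out = 23.7 × 3.74 = 88.638 mm·m/s
Steady-state rate R = (F_in − F_out)/L = (164.004 − 88.638) / 172000 m = 4.382e-04 mm/s.
R = 4.382e-04 × 3600 = 1.58 mm/hr.

R ≈ 1.58 mm/hr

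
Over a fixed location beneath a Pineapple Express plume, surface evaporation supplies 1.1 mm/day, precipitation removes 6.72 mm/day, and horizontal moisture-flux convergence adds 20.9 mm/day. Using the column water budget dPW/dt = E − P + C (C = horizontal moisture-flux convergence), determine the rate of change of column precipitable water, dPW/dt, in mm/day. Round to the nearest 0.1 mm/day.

dPW/dt ≈ 15.3 mm/day

dPW/dt = E − P + C = 1.1 − 6.72 + (20.9) = 15.3 mm/day.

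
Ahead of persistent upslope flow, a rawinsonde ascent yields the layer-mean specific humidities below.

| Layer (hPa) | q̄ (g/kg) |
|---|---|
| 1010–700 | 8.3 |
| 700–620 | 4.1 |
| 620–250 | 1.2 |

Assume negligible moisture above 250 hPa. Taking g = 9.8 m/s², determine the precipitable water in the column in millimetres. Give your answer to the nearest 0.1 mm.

PW ≈ 34.1 mm

Precipitable water is the column-integrated vapour mass per unit area: PW = (1/g) Σ q̄ Δp, with q in kg/kg and Δp in Pa (1 kg/m² of water = 1 mm).
Layer 1010–700 hPa: Δp = 310 hPa = 31000 Pa, q̄ = 0.0083 kg/kg → 0.0083 × 31000 / 9.8 = 26.26 mm
Layer 700–620 hPa: Δp = 80 hPa = 8000 Pa, q̄ = 0.0041 kg/kg → 0.0041 × 8000 / 9.8 = 3.35 mm
Layer 620–250 hPa: Δp = 370 hPa = 37000 Pa, q̄ = 0.0012 kg/kg → 0.0012 × 37000 / 9.8 = 4.53 mm
PW = 26.26 + 3.35 + 4.53 = 34.14 ≈ 34.1 mm.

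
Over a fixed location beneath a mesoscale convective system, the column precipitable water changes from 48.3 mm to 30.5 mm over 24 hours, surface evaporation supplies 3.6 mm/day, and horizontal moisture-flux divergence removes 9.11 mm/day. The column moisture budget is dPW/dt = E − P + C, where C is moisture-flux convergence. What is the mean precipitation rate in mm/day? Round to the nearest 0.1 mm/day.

P ≈ 12.3 mm/day

dPW/dt = (30.5 − 48.3) mm / (24/24 day) = -17.800 mm/day.
P = E + C − dPW/dt = 3.6 + (-9.11) − (-17.800) = 12.3 mm/day.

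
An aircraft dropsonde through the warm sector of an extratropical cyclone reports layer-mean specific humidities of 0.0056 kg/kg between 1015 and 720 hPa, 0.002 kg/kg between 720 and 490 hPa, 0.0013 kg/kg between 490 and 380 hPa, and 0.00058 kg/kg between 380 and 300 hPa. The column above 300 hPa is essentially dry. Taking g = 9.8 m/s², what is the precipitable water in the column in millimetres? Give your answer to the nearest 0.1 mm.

PW ≈ 23.5 mm

Precipitable water is the column-integrated vapour mass per unit area: PW = (1/g) Σ q̄ Δp, with q in kg/kg and Δp in Pa (1 kg/m² of water = 1 mm).
Layer 1015–720 hPa: Δp = 295 hPa = 29500 Pa, q̄ = 0.0056 kg/kg → 0.0056 × 29500 / 9.8 = 16.86 mm
Layer 720–490 hPa: Δp = 230 hPa = 23000 Pa, q̄ = 0.002 kg/kg → 0.002 × 23000 / 9.8 = 4.69 mm
Layer 490–380 hPa: Δp = 110 hPa = 11000 Pa, q̄ = 0.0013 kg/kg → 0.0013 × 11000 / 9.8 = 1.46 mm
Layer 380–300 hPa: Δp = 80 hPa = 8000 Pa, q̄ = 0.00058 kg/kg → 0.00058 × 8000 / 9.8 = 0.47 mm
PW = 16.86 + 4.69 + 1.46 + 0.47 = 23.48 ≈ 23.5 mm.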